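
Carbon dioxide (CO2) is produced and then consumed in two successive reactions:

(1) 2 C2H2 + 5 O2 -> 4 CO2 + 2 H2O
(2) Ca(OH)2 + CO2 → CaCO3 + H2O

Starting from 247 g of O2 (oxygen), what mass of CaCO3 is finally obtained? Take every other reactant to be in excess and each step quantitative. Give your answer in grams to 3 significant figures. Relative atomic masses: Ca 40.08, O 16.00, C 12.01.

M(O2) = 2(16.00) = 32.00 g/mol.
M(CaCO3) = 40.08 + 12.01 + 3(16.00) = 100.09 g/mol.
n(O2) = 247.0 / 32.00 = 7.719 mol.
Step 1 gives a 5:4 ratio of O2 to CO2, so n(CO2) = 6.175 mol.
In step 2 the CO2:CaCO3 ratio is 1:1, so n(CaCO3) = 6.175 mol.
Mass of CaCO3 = 6.175 × 100.09 = 618.1 g.

618 g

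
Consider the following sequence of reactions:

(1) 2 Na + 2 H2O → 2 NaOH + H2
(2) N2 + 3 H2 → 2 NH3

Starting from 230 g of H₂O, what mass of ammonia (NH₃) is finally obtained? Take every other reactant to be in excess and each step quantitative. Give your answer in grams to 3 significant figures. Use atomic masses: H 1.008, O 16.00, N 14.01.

72.5 g

M(H2O) = 2(1.008) + 16.00 = 18.016 g/mol.
M(NH3) = 14.01 + 3(1.008) = 17.034 g/mol.
n(H2O) = 230.0 / 18.016 = 12.77 mol.
Step 1 gives a 2:1 ratio of H2O to H2, so n(H2) = 6.383 mol.
In step 2 the H2:NH3 ratio is 3:2, so n(NH3) = 4.255 mol.
Mass of NH3 = 4.255 × 17.034 = 72.49 g.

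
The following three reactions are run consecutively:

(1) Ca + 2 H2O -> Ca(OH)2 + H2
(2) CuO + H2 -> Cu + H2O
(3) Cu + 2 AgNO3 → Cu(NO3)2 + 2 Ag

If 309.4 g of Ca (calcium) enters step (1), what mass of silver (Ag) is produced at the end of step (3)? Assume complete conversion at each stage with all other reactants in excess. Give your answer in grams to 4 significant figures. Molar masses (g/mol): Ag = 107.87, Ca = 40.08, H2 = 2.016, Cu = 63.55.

n(Ca) = 309.4 / 40.08 = 7.7196 mol.
Reaction (1): Ca→H2 ratio 1:1 ⇒ n(H2) = 7.7196 mol.
Reaction (2): H2→Cu ratio 1:1 ⇒ n(Cu) = 7.7196 mol.
Reaction (3): Cu→Ag ratio 1:2 ⇒ n(Ag) = 15.439 mol.
Mass of Ag = 15.439 × 107.87 = 1665.4 g.

1665 g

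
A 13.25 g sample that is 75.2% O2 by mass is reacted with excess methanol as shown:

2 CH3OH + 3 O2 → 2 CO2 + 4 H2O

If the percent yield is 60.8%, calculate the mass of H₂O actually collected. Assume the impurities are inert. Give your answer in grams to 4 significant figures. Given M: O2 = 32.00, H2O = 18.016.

4.548 g

Pure O2 available = 13.25 g × 0.752 = 9.9640 g.
n(O2) = 9.9640 g / 32.00 g/mol = 0.31138 mol.
From the equation the O2:H2O mole ratio is 3:4, so n(H2O) = 0.31138 × 4/3 = 0.41517 mol.
Mass of H2O = 0.41517 mol × 18.016 g/mol = 7.4796 g.
Actual mass collected = 7.4796 g × 0.608 = 4.5476 g.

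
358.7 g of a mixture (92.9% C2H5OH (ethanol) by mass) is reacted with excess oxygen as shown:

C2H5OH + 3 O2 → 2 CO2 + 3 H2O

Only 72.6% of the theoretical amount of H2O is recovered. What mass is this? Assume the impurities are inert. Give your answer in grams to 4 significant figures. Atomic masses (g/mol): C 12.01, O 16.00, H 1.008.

Pure C2H5OH available = 358.7 g × 0.929 = 333.23 g.
M(C2H5OH) = 2(12.01) + 6(1.008) + 16.00 = 46.068 g/mol.
M(H2O) = 2(1.008) + 16.00 = 18.016 g/mol.
n(C2H5OH) = 333.23 g / 46.068 g/mol = 7.2335 mol.
From the equation the C2H5OH:H2O mole ratio is 1:3, so n(H2O) = 7.2335 × 3/1 = 21.700 mol.
Mass of H2O = 21.700 mol × 18.016 g/mol = 390.96 g.
Actual mass collected = 390.96 g × 0.726 = 283.83 g.

283.8 g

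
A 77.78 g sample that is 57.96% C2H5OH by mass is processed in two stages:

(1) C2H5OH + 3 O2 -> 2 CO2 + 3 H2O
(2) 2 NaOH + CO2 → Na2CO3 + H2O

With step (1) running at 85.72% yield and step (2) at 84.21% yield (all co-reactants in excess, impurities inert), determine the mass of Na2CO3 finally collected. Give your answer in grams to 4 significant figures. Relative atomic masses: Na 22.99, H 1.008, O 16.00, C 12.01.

149.7 g

Pure C2H5OH = 77.78 × 0.5796 = 45.081 g.
M(C2H5OH) = 2(12.01) + 6(1.008) + 16.00 = 46.068 g/mol.
M(Na2CO3) = 2(22.99) + 12.01 + 3(16.00) = 105.99 g/mol.
n(C2H5OH) = 45.081 / 46.068 = 0.97858 mol.
Step 1 (C2H5OH:CO2 = 1:2): theoretical n(CO2) = 1.9572 mol; at 85.72% yield, n(CO2) = 1.6777 mol.
Step 2 (CO2:Na2CO3 = 1:1): theoretical n(Na2CO3) = 1.6777 mol, so theoretical mass = 1.6777 × 105.99 = 177.82 g.
At 84.21% yield, actual mass of Na2CO3 = 177.82 × 0.8421 = 149.74 g.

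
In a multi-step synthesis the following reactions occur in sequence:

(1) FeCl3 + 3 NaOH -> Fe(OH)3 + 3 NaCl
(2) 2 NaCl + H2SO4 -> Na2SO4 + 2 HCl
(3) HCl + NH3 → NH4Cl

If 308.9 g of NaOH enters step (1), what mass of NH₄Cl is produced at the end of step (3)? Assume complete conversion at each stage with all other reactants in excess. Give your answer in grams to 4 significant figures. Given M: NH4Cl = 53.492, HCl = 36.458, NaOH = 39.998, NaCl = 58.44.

n(NaOH) = 308.9 / 39.998 = 7.7229 mol.
Reaction (1): NaOH→NaCl ratio 3:3 ⇒ n(NaCl) = 7.7229 mol.
Reaction (2): NaCl→HCl ratio 2:2 ⇒ n(HCl) = 7.7229 mol.
Reaction (3): HCl→NH4Cl ratio 1:1 ⇒ n(NH4Cl) = 7.7229 mol.
Mass of NH4Cl = 7.7229 × 53.492 = 413.11 g.

413.1 g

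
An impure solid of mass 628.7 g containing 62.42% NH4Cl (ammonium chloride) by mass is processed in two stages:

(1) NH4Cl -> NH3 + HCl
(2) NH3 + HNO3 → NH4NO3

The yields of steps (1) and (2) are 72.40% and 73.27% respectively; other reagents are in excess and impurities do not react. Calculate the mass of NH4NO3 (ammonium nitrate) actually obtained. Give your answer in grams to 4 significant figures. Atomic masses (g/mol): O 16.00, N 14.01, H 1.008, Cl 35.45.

Pure NH4Cl = 628.7 × 0.6242 = 392.43 g.
M(NH4Cl) = 14.01 + 4(1.008) + 35.45 = 53.492 g/mol.
M(NH4NO3) = 2(14.01) + 4(1.008) + 3(16.00) = 80.052 g/mol.
n(NH4Cl) = 392.43 / 53.492 = 7.3363 mol.
Step 1 (NH4Cl:NH3 = 1:1): theoretical n(NH3) = 7.3363 mol; at 72.40% yield, n(NH3) = 5.3115 mol.
Step 2 (NH3:NH4NO3 = 1:1): theoretical n(NH4NO3) = 5.3115 mol, so theoretical mass = 5.3115 × 80.052 = 425.20 g.
At 73.27% yield, actual mass of NH4NO3 = 425.20 × 0.7327 = 311.54 g.

311.5 g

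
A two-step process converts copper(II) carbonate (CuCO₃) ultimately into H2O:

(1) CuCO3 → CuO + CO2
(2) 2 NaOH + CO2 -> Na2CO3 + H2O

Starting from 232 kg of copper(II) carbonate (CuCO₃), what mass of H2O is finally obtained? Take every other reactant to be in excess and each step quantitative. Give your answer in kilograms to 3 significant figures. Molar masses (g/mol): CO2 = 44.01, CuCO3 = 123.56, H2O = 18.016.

33.8 kg

232 kg = 232000 g.
n(CuCO3) = 232000 / 123.56 = 1878 mol.
Step 1 gives a 1:1 ratio of CuCO3 to CO2, so n(CO2) = 1878 mol.
In step 2 the CO2:H2O ratio is 1:1, so n(H2O) = 1878 mol.
Mass of H2O = 1878 × 18.016 = 33830 g = 33.8 kg.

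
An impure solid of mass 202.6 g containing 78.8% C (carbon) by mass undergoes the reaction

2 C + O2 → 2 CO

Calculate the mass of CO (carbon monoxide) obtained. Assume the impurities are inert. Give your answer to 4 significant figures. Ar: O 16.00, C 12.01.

372.3 g

Mass of pure C = 202.6 g × 0.788 = 159.65 g.
M(C) = 12.01 g/mol.
M(CO) = 12.01 + 16.00 = 28.01 g/mol.
n(C) = 159.65 g / 12.01 g/mol = 13.293 mol.
From the equation the C:CO mole ratio is 2:2, so n(CO) = 13.293 × 2/2 = 13.293 mol.
Mass of CO = 13.293 mol × 28.01 g/mol = 372.34 g.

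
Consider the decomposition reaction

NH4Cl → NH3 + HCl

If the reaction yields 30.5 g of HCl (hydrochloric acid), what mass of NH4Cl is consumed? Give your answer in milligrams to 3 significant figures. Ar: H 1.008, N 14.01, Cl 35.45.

44800 mg

M(HCl) = 1.008 + 35.45 = 36.458 g/mol.
M(NH4Cl) = 14.01 + 4(1.008) + 35.45 = 53.492 g/mol.
n(HCl) = 30.50 g / 36.458 g/mol = 0.8366 mol.
From the equation the HCl:NH4Cl mole ratio is 1:1, so n(NH4Cl) = 0.8366 × 1/1 = 0.8366 mol.
Mass of NH4Cl = 0.8366 mol × 53.492 g/mol = 44.75 g.
Converting to mg: 44.75 g = 44800 mg.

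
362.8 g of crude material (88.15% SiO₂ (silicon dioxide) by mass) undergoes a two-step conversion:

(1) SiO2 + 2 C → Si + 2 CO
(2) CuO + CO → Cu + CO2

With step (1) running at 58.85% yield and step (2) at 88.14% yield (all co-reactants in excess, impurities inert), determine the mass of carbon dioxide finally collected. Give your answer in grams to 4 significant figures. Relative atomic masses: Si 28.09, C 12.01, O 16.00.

Pure SiO2 = 362.8 × 0.8815 = 319.81 g.
M(SiO2) = 28.09 + 2(16.00) = 60.09 g/mol.
M(CO2) = 12.01 + 2(16.00) = 44.01 g/mol.
n(SiO2) = 319.81 / 60.09 = 5.3222 mol.
Step 1 (SiO2:CO = 1:2): theoretical n(CO) = 10.644 mol; at 58.85% yield, n(CO) = 6.2642 mol.
Step 2 (CO:CO2 = 1:1): theoretical n(CO2) = 6.2642 mol, so theoretical mass = 6.2642 × 44.01 = 275.69 g.
At 88.14% yield, actual mass of CO2 = 275.69 × 0.8814 = 242.99 g.

243.0 g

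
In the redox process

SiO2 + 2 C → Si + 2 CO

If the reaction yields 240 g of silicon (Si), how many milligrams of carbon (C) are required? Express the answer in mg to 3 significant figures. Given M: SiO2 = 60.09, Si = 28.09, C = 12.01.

n(Si) = 240.0 g / 28.09 g/mol = 8.544 mol.
From the equation the Si:C mole ratio is 1:2, so n(C) = 8.544 × 2/1 = 17.09 mol.
Mass of C = 17.09 mol × 12.01 g/mol = 205.2 g.
Converting to mg: 205.2 g = 205000 mg.

205000 mg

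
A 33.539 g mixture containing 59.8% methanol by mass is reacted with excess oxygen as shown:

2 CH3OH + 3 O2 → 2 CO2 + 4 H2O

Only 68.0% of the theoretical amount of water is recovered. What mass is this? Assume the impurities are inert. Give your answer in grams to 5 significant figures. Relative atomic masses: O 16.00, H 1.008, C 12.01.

Pure CH3OH available = 33.539 g × 0.598 = 20.0563 g.
M(CH3OH) = 12.01 + 4(1.008) + 16.00 = 32.042 g/mol.
M(H2O) = 2(1.008) + 16.00 = 18.016 g/mol.
n(CH3OH) = 20.0563 g / 32.042 g/mol = 0.625939 mol.
From the equation the CH3OH:H2O mole ratio is 2:4, so n(H2O) = 0.625939 × 4/2 = 1.25188 mol.
Mass of H2O = 1.25188 mol × 18.016 g/mol = 22.5538 g.
Actual mass collected = 22.5538 g × 0.680 = 15.3366 g.

15.337 g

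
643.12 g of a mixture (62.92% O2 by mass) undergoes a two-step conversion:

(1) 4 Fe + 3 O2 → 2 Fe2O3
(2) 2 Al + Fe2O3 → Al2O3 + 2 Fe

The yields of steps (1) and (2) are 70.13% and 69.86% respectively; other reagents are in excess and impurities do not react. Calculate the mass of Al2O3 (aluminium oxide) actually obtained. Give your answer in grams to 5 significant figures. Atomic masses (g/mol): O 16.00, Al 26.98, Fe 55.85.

421.12 g

Pure O2 = 643.12 × 0.6292 = 404.651 g.
M(O2) = 2(16.00) = 32.00 g/mol.
M(Al2O3) = 2(26.98) + 3(16.00) = 101.96 g/mol.
n(O2) = 404.651 / 32.00 = 12.6453 mol.
Step 1 (O2:Fe2O3 = 3:2): theoretical n(Fe2O3) = 8.43023 mol; at 70.13% yield, n(Fe2O3) = 5.91212 mol.
Step 2 (Fe2O3:Al2O3 = 1:1): theoretical n(Al2O3) = 5.91212 mol, so theoretical mass = 5.91212 × 101.96 = 602.800 g.
At 69.86% yield, actual mass of Al2O3 = 602.800 × 0.6986 = 421.116 g.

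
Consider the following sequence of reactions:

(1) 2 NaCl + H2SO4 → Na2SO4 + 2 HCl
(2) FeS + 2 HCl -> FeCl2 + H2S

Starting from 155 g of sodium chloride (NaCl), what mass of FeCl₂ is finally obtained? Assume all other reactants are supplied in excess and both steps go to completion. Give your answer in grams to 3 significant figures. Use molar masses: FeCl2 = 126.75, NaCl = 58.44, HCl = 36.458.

168 g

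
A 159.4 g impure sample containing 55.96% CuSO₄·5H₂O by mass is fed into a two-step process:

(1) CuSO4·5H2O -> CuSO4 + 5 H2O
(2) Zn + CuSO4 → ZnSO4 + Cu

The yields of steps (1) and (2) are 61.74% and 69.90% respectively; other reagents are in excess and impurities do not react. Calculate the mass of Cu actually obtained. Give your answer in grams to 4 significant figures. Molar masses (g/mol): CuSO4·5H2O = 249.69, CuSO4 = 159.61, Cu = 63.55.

9.798 g

Pure CuSO4·5H2O = 159.4 × 0.5596 = 89.200 g.
n(CuSO4·5H2O) = 89.200 / 249.69 = 0.35724 mol.
Step 1 (CuSO4·5H2O:CuSO4 = 1:1): theoretical n(CuSO4) = 0.35724 mol; at 61.74% yield, n(CuSO4) = 0.22056 mol.
Step 2 (CuSO4:Cu = 1:1): theoretical n(Cu) = 0.22056 mol, so theoretical mass = 0.22056 × 63.55 = 14.017 g.
At 69.90% yield, actual mass of Cu = 14.017 × 0.6990 = 9.7977 g.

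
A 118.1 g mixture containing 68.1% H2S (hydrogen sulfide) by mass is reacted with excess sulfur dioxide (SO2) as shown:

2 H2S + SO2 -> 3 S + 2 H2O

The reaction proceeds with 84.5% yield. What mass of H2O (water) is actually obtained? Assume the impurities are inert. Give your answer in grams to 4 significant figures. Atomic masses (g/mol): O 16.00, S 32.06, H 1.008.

Pure H2S available = 118.1 g × 0.681 = 80.426 g.
M(H2S) = 2(1.008) + 32.06 = 34.076 g/mol.
M(H2O) = 2(1.008) + 16.00 = 18.016 g/mol.
n(H2S) = 80.426 g / 34.076 g/mol = 2.3602 mol.
From the equation the H2S:H2O mole ratio is 2:2, so n(H2O) = 2.3602 × 2/2 = 2.3602 mol.
Mass of H2O = 2.3602 mol × 18.016 g/mol = 42.521 g.
Actual mass collected = 42.521 g × 0.845 = 35.931 g.

35.93 g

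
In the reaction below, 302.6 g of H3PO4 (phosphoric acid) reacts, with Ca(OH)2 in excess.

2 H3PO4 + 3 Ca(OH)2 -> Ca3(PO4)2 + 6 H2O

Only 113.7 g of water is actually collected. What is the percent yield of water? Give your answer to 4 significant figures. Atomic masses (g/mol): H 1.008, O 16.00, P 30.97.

M(H3PO4) = 3(1.008) + 30.97 + 4(16.00) = 97.994 g/mol.
M(H2O) = 2(1.008) + 16.00 = 18.016 g/mol.
n(H3PO4) = 302.60 g / 97.994 g/mol = 3.0879 mol.
From the equation the H3PO4:H2O mole ratio is 2:6, so n(H2O) = 3.0879 × 6/2 = 9.2638 mol.
Mass of H2O = 9.2638 mol × 18.016 g/mol = 166.90 g.
This is the theoretical yield. Percent yield = 113.7 g / 166.90 g × 100% = 68.126%.

68.13 %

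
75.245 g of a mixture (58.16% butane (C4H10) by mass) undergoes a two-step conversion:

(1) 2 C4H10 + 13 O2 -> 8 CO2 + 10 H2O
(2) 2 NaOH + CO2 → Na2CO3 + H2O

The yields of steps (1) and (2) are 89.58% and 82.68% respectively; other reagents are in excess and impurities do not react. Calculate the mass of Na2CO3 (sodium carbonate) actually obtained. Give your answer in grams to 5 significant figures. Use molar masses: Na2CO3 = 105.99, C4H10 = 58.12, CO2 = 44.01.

236.44 g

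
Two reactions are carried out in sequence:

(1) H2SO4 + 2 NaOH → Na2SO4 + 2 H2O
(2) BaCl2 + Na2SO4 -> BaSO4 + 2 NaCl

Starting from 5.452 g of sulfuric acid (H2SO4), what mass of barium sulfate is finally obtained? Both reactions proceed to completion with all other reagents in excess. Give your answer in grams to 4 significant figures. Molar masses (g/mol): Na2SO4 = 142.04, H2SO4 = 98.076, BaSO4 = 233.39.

12.97 g

n(H2SO4) = 5.4520 / 98.076 = 0.055590 mol.
Step 1 gives a 1:1 ratio of H2SO4 to Na2SO4, so n(Na2SO4) = 0.055590 mol.
In step 2 the Na2SO4:BaSO4 ratio is 1:1, so n(BaSO4) = 0.055590 mol.
Mass of BaSO4 = 0.055590 × 233.39 = 12.974 g.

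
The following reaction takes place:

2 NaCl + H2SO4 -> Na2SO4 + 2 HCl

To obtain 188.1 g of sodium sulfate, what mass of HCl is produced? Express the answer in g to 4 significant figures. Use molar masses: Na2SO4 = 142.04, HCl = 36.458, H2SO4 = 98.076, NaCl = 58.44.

n(Na2SO4) = 188.10 g / 142.04 g/mol = 1.3243 mol.
From the equation the Na2SO4:HCl mole ratio is 1:2, so n(HCl) = 1.3243 × 2/1 = 2.6485 mol.
Mass of HCl = 2.6485 mol × 36.458 g/mol = 96.561 g.

96.56 g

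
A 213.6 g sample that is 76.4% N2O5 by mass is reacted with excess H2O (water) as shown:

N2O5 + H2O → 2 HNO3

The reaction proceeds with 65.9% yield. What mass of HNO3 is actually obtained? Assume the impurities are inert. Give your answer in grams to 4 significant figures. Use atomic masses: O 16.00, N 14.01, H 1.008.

125.5 g

Pure N2O5 available = 213.6 g × 0.764 = 163.19 g.
M(N2O5) = 2(14.01) + 5(16.00) = 108.02 g/mol.
M(HNO3) = 1.008 + 14.01 + 3(16.00) = 63.018 g/mol.
n(N2O5) = 163.19 g / 108.02 g/mol = 1.5107 mol.
From the equation the N2O5:HNO3 mole ratio is 1:2, so n(HNO3) = 1.5107 × 2/1 = 3.0215 mol.
Mass of HNO3 = 3.0215 mol × 63.018 g/mol = 190.41 g.
Actual mass collected = 190.41 g × 0.659 = 125.48 g.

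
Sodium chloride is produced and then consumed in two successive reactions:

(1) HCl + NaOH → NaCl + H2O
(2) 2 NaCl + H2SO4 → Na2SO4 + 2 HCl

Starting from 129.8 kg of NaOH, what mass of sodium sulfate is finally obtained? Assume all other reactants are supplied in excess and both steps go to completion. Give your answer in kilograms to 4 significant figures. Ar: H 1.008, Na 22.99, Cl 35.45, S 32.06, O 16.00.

M(NaOH) = 22.99 + 16.00 + 1.008 = 39.998 g/mol.
M(Na2SO4) = 2(22.99) + 32.06 + 4(16.00) = 142.04 g/mol.
129.8 kg = 129800 g.
n(NaOH) = 129800 / 39.998 = 3245.2 mol.
Step 1 gives a 1:1 ratio of NaOH to NaCl, so n(NaCl) = 3245.2 mol.
In step 2 the NaCl:Na2SO4 ratio is 2:1, so n(Na2SO4) = 1622.6 mol.
Mass of Na2SO4 = 1622.6 × 142.04 = 230470 g = 230.5 kg.

230.5 kg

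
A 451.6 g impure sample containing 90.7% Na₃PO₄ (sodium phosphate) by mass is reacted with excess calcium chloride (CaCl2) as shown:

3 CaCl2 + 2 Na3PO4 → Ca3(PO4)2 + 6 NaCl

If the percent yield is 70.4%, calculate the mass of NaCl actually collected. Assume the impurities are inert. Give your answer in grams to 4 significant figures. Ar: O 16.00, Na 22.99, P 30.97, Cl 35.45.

Pure Na3PO4 available = 451.6 g × 0.907 = 409.60 g.
M(Na3PO4) = 3(22.99) + 30.97 + 4(16.00) = 163.94 g/mol.
M(NaCl) = 22.99 + 35.45 = 58.44 g/mol.
n(Na3PO4) = 409.60 g / 163.94 g/mol = 2.4985 mol.
From the equation the Na3PO4:NaCl mole ratio is 2:6, so n(NaCl) = 2.4985 × 6/2 = 7.4954 mol.
Mass of NaCl = 7.4954 mol × 58.44 g/mol = 438.03 g.
Actual mass collected = 438.03 g × 0.704 = 308.38 g.

308.4 g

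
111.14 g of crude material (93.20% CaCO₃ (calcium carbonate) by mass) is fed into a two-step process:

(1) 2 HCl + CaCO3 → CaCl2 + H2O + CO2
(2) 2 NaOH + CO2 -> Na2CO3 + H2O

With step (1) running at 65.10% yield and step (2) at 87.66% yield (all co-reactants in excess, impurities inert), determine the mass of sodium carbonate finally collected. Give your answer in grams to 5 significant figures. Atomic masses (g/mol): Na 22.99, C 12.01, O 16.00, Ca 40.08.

62.595 g

Pure CaCO3 = 111.14 × 0.9320 = 103.582 g.
M(CaCO3) = 40.08 + 12.01 + 3(16.00) = 100.09 g/mol.
M(Na2CO3) = 2(22.99) + 12.01 + 3(16.00) = 105.99 g/mol.
n(CaCO3) = 103.582 / 100.09 = 1.03489 mol.
Step 1 (CaCO3:CO2 = 1:1): theoretical n(CO2) = 1.03489 mol; at 65.10% yield, n(CO2) = 0.673716 mol.
Step 2 (CO2:Na2CO3 = 1:1): theoretical n(Na2CO3) = 0.673716 mol, so theoretical mass = 0.673716 × 105.99 = 71.4071 g.
At 87.66% yield, actual mass of Na2CO3 = 71.4071 × 0.8766 = 62.5955 g.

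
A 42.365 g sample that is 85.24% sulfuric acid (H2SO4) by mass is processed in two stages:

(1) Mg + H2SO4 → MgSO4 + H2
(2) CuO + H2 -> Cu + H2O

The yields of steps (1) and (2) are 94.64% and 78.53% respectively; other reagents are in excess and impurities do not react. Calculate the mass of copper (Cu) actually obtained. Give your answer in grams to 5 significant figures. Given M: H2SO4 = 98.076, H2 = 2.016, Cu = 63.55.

Pure H2SO4 = 42.365 × 0.8524 = 36.1119 g.
n(H2SO4) = 36.1119 / 98.076 = 0.368203 mol.
Step 1 (H2SO4:H2 = 1:1): theoretical n(H2) = 0.368203 mol; at 94.64% yield, n(H2) = 0.348468 mol.
Step 2 (H2:Cu = 1:1): theoretical n(Cu) = 0.348468 mol, so theoretical mass = 0.348468 × 63.55 = 22.1451 g.
At 78.53% yield, actual mass of Cu = 22.1451 × 0.7853 = 17.3906 g.

17.391 g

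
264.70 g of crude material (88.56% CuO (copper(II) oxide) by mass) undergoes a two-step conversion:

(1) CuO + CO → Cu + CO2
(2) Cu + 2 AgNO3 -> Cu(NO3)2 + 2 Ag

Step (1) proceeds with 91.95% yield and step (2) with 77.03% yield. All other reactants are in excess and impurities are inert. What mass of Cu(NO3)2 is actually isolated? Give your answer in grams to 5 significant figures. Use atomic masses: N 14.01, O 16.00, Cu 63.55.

Pure CuO = 264.70 × 0.8856 = 234.418 g.
M(CuO) = 63.55 + 16.00 = 79.55 g/mol.
M(Cu(NO3)2) = 63.55 + 2(14.01) + 6(16.00) = 187.57 g/mol.
n(CuO) = 234.418 / 79.55 = 2.94680 mol.
Step 1 (CuO:Cu = 1:1): theoretical n(Cu) = 2.94680 mol; at 91.95% yield, n(Cu) = 2.70959 mol.
Step 2 (Cu:Cu(NO3)2 = 1:1): theoretical n(Cu(NO3)2) = 2.70959 mol, so theoretical mass = 2.70959 × 187.57 = 508.237 g.
At 77.03% yield, actual mass of Cu(NO3)2 = 508.237 × 0.7703 = 391.495 g.

391.50 g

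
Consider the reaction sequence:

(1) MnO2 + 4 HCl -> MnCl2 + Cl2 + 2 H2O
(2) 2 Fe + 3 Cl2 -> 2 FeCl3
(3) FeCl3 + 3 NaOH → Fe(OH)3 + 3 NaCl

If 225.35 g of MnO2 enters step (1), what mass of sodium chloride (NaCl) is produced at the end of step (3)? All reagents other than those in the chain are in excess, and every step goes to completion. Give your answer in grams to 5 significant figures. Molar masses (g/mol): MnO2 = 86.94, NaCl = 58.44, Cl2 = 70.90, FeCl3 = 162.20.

n(MnO2) = 225.35 / 86.94 = 2.59202 mol.
Reaction (1): MnO2→Cl2 ratio 1:1 ⇒ n(Cl2) = 2.59202 mol.
Reaction (2): Cl2→FeCl3 ratio 3:2 ⇒ n(FeCl3) = 1.72801 mol.
Reaction (3): FeCl3→NaCl ratio 1:3 ⇒ n(NaCl) = 5.18403 mol.
Mass of NaCl = 5.18403 × 58.44 = 302.955 g.

302.96 g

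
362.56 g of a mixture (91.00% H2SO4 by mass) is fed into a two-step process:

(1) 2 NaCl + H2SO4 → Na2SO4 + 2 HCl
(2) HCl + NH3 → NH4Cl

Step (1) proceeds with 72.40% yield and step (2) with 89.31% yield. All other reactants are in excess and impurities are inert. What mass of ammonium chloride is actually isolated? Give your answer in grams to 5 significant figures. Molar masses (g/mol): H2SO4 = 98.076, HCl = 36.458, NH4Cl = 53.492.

Pure H2SO4 = 362.56 × 0.9100 = 329.930 g.
n(H2SO4) = 329.930 / 98.076 = 3.36402 mol.
Step 1 (H2SO4:HCl = 1:2): theoretical n(HCl) = 6.72804 mol; at 72.40% yield, n(HCl) = 4.87110 mol.
Step 2 (HCl:NH4Cl = 1:1): theoretical n(NH4Cl) = 4.87110 mol, so theoretical mass = 4.87110 × 53.492 = 260.565 g.
At 89.31% yield, actual mass of NH4Cl = 260.565 × 0.8931 = 232.711 g.

232.71 g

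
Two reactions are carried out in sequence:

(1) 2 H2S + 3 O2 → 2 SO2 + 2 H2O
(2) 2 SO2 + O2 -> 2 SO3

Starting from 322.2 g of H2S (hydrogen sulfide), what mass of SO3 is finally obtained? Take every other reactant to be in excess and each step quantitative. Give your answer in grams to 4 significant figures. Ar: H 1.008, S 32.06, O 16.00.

M(H2S) = 2(1.008) + 32.06 = 34.076 g/mol.
M(SO3) = 32.06 + 3(16.00) = 80.06 g/mol.
n(H2S) = 322.20 / 34.076 = 9.4553 mol.
Step 1 gives a 2:2 ratio of H2S to SO2, so n(SO2) = 9.4553 mol.
In step 2 the SO2:SO3 ratio is 2:2, so n(SO3) = 9.4553 mol.
Mass of SO3 = 9.4553 × 80.06 = 756.99 g.

757.0 g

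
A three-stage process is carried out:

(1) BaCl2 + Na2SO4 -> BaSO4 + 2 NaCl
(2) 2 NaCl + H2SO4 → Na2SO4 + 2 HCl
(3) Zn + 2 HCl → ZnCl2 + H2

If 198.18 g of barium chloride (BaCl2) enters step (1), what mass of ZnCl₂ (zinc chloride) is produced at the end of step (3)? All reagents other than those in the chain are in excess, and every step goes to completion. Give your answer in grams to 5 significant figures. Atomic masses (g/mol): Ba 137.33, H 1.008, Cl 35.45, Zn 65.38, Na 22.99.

M(BaCl2) = 137.33 + 2(35.45) = 208.23 g/mol.
M(ZnCl2) = 65.38 + 2(35.45) = 136.28 g/mol.
n(BaCl2) = 198.18 / 208.23 = 0.951736 mol.
Reaction (1): BaCl2→NaCl ratio 1:2 ⇒ n(NaCl) = 1.90347 mol.
Reaction (2): NaCl→HCl ratio 2:2 ⇒ n(HCl) = 1.90347 mol.
Reaction (3): HCl→ZnCl2 ratio 2:1 ⇒ n(ZnCl2) = 0.951736 mol.
Mass of ZnCl2 = 0.951736 × 136.28 = 129.703 g.

129.70 g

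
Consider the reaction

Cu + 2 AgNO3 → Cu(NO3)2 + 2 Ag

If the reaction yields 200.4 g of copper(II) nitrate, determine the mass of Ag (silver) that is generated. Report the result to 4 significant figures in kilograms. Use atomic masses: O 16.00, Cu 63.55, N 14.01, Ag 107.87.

M(Cu(NO3)2) = 63.55 + 2(14.01) + 6(16.00) = 187.57 g/mol.
M(Ag) = 107.87 g/mol.
n(Cu(NO3)2) = 200.40 g / 187.57 g/mol = 1.0684 mol.
From the equation the Cu(NO3)2:Ag mole ratio is 1:2, so n(Ag) = 1.0684 × 2/1 = 2.1368 mol.
Mass of Ag = 2.1368 mol × 107.87 g/mol = 230.50 g.
Converting to kg: 230.50 g = 0.2305 kg.

0.2305 kg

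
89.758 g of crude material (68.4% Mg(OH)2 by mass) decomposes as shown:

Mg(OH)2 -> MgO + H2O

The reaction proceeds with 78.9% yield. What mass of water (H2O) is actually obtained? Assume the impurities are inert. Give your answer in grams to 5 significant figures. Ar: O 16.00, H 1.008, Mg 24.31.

14.962 g

Pure Mg(OH)2 available = 89.758 g × 0.684 = 61.3945 g.
M(Mg(OH)2) = 24.31 + 2(16.00) + 2(1.008) = 58.326 g/mol.
M(H2O) = 2(1.008) + 16.00 = 18.016 g/mol.
n(Mg(OH)2) = 61.3945 g / 58.326 g/mol = 1.05261 mol.
From the equation the Mg(OH)2:H2O mole ratio is 1:1, so n(H2O) = 1.05261 × 1/1 = 1.05261 mol.
Mass of H2O = 1.05261 mol × 18.016 g/mol = 18.9638 g.
Actual mass collected = 18.9638 g × 0.789 = 14.9624 g.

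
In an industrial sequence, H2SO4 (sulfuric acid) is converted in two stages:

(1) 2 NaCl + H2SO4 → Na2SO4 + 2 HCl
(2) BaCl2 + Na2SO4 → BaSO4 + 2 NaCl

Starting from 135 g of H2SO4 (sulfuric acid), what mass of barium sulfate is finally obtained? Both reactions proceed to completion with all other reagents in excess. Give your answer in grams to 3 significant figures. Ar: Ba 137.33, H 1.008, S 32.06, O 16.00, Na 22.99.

M(H2SO4) = 2(1.008) + 32.06 + 4(16.00) = 98.076 g/mol.
M(BaSO4) = 137.33 + 32.06 + 4(16.00) = 233.39 g/mol.
n(H2SO4) = 135.0 / 98.076 = 1.376 mol.
Step 1 gives a 1:1 ratio of H2SO4 to Na2SO4, so n(Na2SO4) = 1.376 mol.
In step 2 the Na2SO4:BaSO4 ratio is 1:1, so n(BaSO4) = 1.376 mol.
Mass of BaSO4 = 1.376 × 233.39 = 321.3 g.

321 g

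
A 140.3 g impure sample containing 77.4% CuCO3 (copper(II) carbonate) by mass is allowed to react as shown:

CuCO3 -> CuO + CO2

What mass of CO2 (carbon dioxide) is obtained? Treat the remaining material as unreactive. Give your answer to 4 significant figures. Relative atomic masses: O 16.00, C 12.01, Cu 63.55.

38.68 g

Mass of pure CuCO3 = 140.3 g × 0.774 = 108.59 g.
M(CuCO3) = 63.55 + 12.01 + 3(16.00) = 123.56 g/mol.
M(CO2) = 12.01 + 2(16.00) = 44.01 g/mol.
n(CuCO3) = 108.59 g / 123.56 g/mol = 0.87886 mol.
From the equation the CuCO3:CO2 mole ratio is 1:1, so n(CO2) = 0.87886 × 1/1 = 0.87886 mol.
Mass of CO2 = 0.87886 mol × 44.01 g/mol = 38.679 g.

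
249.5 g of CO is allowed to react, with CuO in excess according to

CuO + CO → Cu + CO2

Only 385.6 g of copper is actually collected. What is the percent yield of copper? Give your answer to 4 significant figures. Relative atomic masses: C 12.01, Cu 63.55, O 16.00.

M(CO) = 12.01 + 16.00 = 28.01 g/mol.
M(Cu) = 63.55 g/mol.
n(CO) = 249.50 g / 28.01 g/mol = 8.9075 mol.
From the equation the CO:Cu mole ratio is 1:1, so n(Cu) = 8.9075 × 1/1 = 8.9075 mol.
Mass of Cu = 8.9075 mol × 63.55 g/mol = 566.07 g.
This is the theoretical yield. Percent yield = 385.6 g / 566.07 g × 100% = 68.118%.

68.12 %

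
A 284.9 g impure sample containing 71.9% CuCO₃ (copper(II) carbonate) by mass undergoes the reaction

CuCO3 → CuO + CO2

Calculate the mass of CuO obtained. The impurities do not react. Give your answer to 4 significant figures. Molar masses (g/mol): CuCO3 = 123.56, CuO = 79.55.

131.9 g

Mass of pure CuCO3 = 284.9 g × 0.719 = 204.84 g.
n(CuCO3) = 204.84 g / 123.56 g/mol = 1.6578 mol.
From the equation the CuCO3:CuO mole ratio is 1:1, so n(CuO) = 1.6578 × 1/1 = 1.6578 mol.
Mass of CuO = 1.6578 mol × 79.55 g/mol = 131.88 g.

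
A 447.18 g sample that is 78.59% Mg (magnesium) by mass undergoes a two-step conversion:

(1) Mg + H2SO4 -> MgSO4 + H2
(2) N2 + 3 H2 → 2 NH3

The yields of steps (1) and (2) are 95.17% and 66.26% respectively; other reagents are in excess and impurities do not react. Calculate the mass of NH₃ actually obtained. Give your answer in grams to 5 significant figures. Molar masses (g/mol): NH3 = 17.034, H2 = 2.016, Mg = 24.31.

Pure Mg = 447.18 × 0.7859 = 351.439 g.
n(Mg) = 351.439 / 24.31 = 14.4566 mol.
Step 1 (Mg:H2 = 1:1): theoretical n(H2) = 14.4566 mol; at 95.17% yield, n(H2) = 13.7583 mol.
Step 2 (H2:NH3 = 3:2): theoretical n(NH3) = 9.17220 mol, so theoretical mass = 9.17220 × 17.034 = 156.239 g.
At 66.26% yield, actual mass of NH3 = 156.239 × 0.6626 = 103.524 g.

103.52 g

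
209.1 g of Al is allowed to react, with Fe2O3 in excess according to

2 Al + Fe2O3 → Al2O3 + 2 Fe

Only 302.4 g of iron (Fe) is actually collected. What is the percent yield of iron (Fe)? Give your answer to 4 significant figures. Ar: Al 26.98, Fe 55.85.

M(Al) = 26.98 g/mol.
M(Fe) = 55.85 g/mol.
n(Al) = 209.10 g / 26.98 g/mol = 7.7502 mol.
From the equation the Al:Fe mole ratio is 2:2, so n(Fe) = 7.7502 × 2/2 = 7.7502 mol.
Mass of Fe = 7.7502 mol × 55.85 g/mol = 432.85 g.
This is the theoretical yield. Percent yield = 302.4 g / 432.85 g × 100% = 69.863%.

69.86 %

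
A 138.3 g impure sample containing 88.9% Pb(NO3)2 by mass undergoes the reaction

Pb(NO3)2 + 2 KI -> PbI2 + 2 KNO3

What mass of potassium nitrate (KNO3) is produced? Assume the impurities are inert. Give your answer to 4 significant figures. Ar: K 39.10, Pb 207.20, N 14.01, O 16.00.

75.06 g

Mass of pure Pb(NO3)2 = 138.3 g × 0.889 = 122.95 g.
M(Pb(NO3)2) = 207.20 + 2(14.01) + 6(16.00) = 331.22 g/mol.
M(KNO3) = 39.10 + 14.01 + 3(16.00) = 101.11 g/mol.
n(Pb(NO3)2) = 122.95 g / 331.22 g/mol = 0.37120 mol.
From the equation the Pb(NO3)2:KNO3 mole ratio is 1:2, so n(KNO3) = 0.37120 × 2/1 = 0.74240 mol.
Mass of KNO3 = 0.74240 mol × 101.11 g/mol = 75.064 g.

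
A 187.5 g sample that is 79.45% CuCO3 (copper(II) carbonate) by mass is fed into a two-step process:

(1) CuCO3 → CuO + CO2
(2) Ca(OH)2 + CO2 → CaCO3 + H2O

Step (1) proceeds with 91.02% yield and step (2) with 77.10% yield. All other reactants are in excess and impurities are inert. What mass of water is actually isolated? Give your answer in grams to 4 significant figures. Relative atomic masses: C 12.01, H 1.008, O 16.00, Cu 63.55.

Pure CuCO3 = 187.5 × 0.7945 = 148.97 g.
M(CuCO3) = 63.55 + 12.01 + 3(16.00) = 123.56 g/mol.
M(H2O) = 2(1.008) + 16.00 = 18.016 g/mol.
n(CuCO3) = 148.97 / 123.56 = 1.2056 mol.
Step 1 (CuCO3:CO2 = 1:1): theoretical n(CO2) = 1.2056 mol; at 91.02% yield, n(CO2) = 1.0974 mol.
Step 2 (CO2:H2O = 1:1): theoretical n(H2O) = 1.0974 mol, so theoretical mass = 1.0974 × 18.016 = 19.770 g.
At 77.10% yield, actual mass of H2O = 19.770 × 0.7710 = 15.243 g.

15.24 g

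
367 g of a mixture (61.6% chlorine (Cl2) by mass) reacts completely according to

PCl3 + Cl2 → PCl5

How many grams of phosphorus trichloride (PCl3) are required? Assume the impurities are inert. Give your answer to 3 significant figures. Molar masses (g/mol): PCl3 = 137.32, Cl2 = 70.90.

Mass of pure Cl2 = 367 g × 0.616 = 226.1 g.
n(Cl2) = 226.1 g / 70.90 g/mol = 3.189 mol.
From the equation the Cl2:PCl3 mole ratio is 1:1, so n(PCl3) = 3.189 × 1/1 = 3.189 mol.
Mass of PCl3 = 3.189 mol × 137.32 g/mol = 437.9 g.

438 g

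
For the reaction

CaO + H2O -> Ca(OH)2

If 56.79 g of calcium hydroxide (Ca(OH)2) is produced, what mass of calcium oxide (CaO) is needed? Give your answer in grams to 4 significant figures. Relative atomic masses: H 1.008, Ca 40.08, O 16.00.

42.98 g

M(Ca(OH)2) = 40.08 + 2(16.00) + 2(1.008) = 74.096 g/mol.
M(CaO) = 40.08 + 16.00 = 56.08 g/mol.
n(Ca(OH)2) = 56.790 g / 74.096 g/mol = 0.76644 mol.
From the equation the Ca(OH)2:CaO mole ratio is 1:1, so n(CaO) = 0.76644 × 1/1 = 0.76644 mol.
Mass of CaO = 0.76644 mol × 56.08 g/mol = 42.982 g.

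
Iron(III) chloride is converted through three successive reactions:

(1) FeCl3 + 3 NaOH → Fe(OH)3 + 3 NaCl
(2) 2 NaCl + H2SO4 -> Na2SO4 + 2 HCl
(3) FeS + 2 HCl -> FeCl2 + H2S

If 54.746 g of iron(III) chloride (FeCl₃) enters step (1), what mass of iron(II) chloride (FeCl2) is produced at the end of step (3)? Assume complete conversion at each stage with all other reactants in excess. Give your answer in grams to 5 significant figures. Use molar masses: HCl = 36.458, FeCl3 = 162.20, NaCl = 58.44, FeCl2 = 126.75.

64.171 g

n(FeCl3) = 54.746 / 162.20 = 0.337522 mol.
Reaction (1): FeCl3→NaCl ratio 1:3 ⇒ n(NaCl) = 1.01256 mol.
Reaction (2): NaCl→HCl ratio 2:2 ⇒ n(HCl) = 1.01256 mol.
Reaction (3): HCl→FeCl2 ratio 2:1 ⇒ n(FeCl2) = 0.506282 mol.
Mass of FeCl2 = 0.506282 × 126.75 = 64.1713 g.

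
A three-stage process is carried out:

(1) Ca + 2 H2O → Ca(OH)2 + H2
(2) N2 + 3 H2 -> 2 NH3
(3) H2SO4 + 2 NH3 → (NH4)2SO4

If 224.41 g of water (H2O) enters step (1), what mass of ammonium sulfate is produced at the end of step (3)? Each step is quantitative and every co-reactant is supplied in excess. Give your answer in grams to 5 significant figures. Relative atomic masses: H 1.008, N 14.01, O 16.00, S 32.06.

M(H2O) = 2(1.008) + 16.00 = 18.016 g/mol.
M((NH4)2SO4) = 2(14.01) + 8(1.008) + 32.06 + 4(16.00) = 132.144 g/mol.
n(H2O) = 224.41 / 18.016 = 12.4562 mol.
Reaction (1): H2O→H2 ratio 2:1 ⇒ n(H2) = 6.22808 mol.
Reaction (2): H2→NH3 ratio 3:2 ⇒ n(NH3) = 4.15205 mol.
Reaction (3): NH3→(NH4)2SO4 ratio 2:1 ⇒ n((NH4)2SO4) = 2.07603 mol.
Mass of (NH4)2SO4 = 2.07603 × 132.144 = 274.334 g.

274.33 g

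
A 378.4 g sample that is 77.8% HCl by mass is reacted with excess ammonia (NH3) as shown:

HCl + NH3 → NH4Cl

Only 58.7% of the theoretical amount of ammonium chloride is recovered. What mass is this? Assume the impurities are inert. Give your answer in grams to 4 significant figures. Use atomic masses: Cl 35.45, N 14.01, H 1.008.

253.6 g

Pure HCl available = 378.4 g × 0.778 = 294.40 g.
M(HCl) = 1.008 + 35.45 = 36.458 g/mol.
M(NH4Cl) = 14.01 + 4(1.008) + 35.45 = 53.492 g/mol.
n(HCl) = 294.40 g / 36.458 g/mol = 8.0749 mol.
From the equation the HCl:NH4Cl mole ratio is 1:1, so n(NH4Cl) = 8.0749 × 1/1 = 8.0749 mol.
Mass of NH4Cl = 8.0749 mol × 53.492 g/mol = 431.94 g.
Actual mass collected = 431.94 g × 0.587 = 253.55 g.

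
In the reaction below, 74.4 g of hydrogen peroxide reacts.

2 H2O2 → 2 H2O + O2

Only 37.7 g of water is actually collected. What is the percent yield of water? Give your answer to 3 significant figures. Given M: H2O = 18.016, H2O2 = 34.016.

n(H2O2) = 74.40 g / 34.016 g/mol = 2.187 mol.
From the equation the H2O2:H2O mole ratio is 2:2, so n(H2O) = 2.187 × 2/2 = 2.187 mol.
Mass of H2O = 2.187 mol × 18.016 g/mol = 39.40 g.
This is the theoretical yield. Percent yield = 37.7 g / 39.40 g × 100% = 95.67%.

95.7 %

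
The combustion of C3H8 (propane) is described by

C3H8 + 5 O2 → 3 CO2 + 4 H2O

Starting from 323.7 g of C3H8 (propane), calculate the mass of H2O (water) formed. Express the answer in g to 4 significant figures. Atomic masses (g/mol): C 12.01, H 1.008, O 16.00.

529.0 g

M(C3H8) = 3(12.01) + 8(1.008) = 44.094 g/mol.
M(H2O) = 2(1.008) + 16.00 = 18.016 g/mol.
n(C3H8) = 323.70 g / 44.094 g/mol = 7.3411 mol.
From the equation the C3H8:H2O mole ratio is 1:4, so n(H2O) = 7.3411 × 4/1 = 29.365 mol.
Mass of H2O = 29.365 mol × 18.016 g/mol = 529.03 g.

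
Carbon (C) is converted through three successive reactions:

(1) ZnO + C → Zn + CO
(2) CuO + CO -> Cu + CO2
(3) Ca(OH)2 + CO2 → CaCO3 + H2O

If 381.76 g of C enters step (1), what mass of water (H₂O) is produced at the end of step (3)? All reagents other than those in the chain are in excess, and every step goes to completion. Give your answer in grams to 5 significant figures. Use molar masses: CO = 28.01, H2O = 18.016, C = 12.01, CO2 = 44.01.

n(C) = 381.76 / 12.01 = 31.7868 mol.
Reaction (1): C→CO ratio 1:1 ⇒ n(CO) = 31.7868 mol.
Reaction (2): CO→CO2 ratio 1:1 ⇒ n(CO2) = 31.7868 mol.
Reaction (3): CO2→H2O ratio 1:1 ⇒ n(H2O) = 31.7868 mol.
Mass of H2O = 31.7868 × 18.016 = 572.672 g.

572.67 g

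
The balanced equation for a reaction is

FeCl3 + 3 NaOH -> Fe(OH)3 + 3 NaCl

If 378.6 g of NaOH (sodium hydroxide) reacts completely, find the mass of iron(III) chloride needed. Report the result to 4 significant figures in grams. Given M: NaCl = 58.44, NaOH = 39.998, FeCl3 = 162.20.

n(NaOH) = 378.60 g / 39.998 g/mol = 9.4655 mol.
From the equation the NaOH:FeCl3 mole ratio is 3:1, so n(FeCl3) = 9.4655 × 1/3 = 3.1552 mol.
Mass of FeCl3 = 3.1552 mol × 162.20 g/mol = 511.77 g.

511.8 g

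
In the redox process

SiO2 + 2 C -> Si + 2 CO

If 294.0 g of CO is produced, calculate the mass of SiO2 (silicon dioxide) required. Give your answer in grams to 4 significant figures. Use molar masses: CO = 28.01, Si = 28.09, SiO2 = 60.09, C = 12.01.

n(CO) = 294.00 g / 28.01 g/mol = 10.496 mol.
From the equation the CO:SiO2 mole ratio is 2:1, so n(SiO2) = 10.496 × 1/2 = 5.2481 mol.
Mass of SiO2 = 5.2481 mol × 60.09 g/mol = 315.36 g.

315.4 g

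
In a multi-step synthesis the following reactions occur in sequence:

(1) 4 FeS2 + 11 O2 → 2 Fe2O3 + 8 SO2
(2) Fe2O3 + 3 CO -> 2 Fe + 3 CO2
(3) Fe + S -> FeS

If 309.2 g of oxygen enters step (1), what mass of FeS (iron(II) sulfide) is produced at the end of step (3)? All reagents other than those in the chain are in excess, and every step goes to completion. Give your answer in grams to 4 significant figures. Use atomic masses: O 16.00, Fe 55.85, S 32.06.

308.9 g

M(O2) = 2(16.00) = 32.00 g/mol.
M(FeS) = 55.85 + 32.06 = 87.91 g/mol.
n(O2) = 309.2 / 32.00 = 9.6625 mol.
Reaction (1): O2→Fe2O3 ratio 11:2 ⇒ n(Fe2O3) = 1.7568 mol.
Reaction (2): Fe2O3→Fe ratio 1:2 ⇒ n(Fe) = 3.5136 mol.
Reaction (3): Fe→FeS ratio 1:1 ⇒ n(FeS) = 3.5136 mol.
Mass of FeS = 3.5136 × 87.91 = 308.88 g.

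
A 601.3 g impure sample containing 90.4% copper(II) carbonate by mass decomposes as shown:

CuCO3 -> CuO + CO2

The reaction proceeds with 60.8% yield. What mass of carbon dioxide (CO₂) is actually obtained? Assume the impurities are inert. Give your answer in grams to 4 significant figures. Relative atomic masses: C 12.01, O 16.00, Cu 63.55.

117.7 g

Pure CuCO3 available = 601.3 g × 0.904 = 543.58 g.
M(CuCO3) = 63.55 + 12.01 + 3(16.00) = 123.56 g/mol.
M(CO2) = 12.01 + 2(16.00) = 44.01 g/mol.
n(CuCO3) = 543.58 g / 123.56 g/mol = 4.3993 mol.
From the equation the CuCO3:CO2 mole ratio is 1:1, so n(CO2) = 4.3993 × 1/1 = 4.3993 mol.
Mass of CO2 = 4.3993 mol × 44.01 g/mol = 193.61 g.
Actual mass collected = 193.61 g × 0.608 = 117.72 g.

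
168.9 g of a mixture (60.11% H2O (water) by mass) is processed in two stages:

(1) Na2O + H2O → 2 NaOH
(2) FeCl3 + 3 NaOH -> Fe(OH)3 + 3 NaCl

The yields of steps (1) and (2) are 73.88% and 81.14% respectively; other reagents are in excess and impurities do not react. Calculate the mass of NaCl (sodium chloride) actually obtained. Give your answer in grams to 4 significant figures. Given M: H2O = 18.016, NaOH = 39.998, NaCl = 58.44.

394.8 g

Pure H2O = 168.9 × 0.6011 = 101.53 g.
n(H2O) = 101.53 / 18.016 = 5.6353 mol.
Step 1 (H2O:NaOH = 1:2): theoretical n(NaOH) = 11.271 mol; at 73.88% yield, n(NaOH) = 8.3267 mol.
Step 2 (NaOH:NaCl = 3:3): theoretical n(NaCl) = 8.3267 mol, so theoretical mass = 8.3267 × 58.44 = 486.61 g.
At 81.14% yield, actual mass of NaCl = 486.61 × 0.8114 = 394.84 g.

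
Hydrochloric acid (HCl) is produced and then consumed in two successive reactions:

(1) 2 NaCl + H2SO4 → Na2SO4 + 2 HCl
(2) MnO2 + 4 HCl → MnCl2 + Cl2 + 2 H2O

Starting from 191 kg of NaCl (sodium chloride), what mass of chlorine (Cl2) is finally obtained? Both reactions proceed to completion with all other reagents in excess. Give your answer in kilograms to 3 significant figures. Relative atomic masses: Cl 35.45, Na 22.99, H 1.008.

57.9 kg

M(NaCl) = 22.99 + 35.45 = 58.44 g/mol.
M(Cl2) = 2(35.45) = 70.90 g/mol.
191 kg = 191000 g.
n(NaCl) = 191000 / 58.44 = 3268 mol.
Step 1 gives a 2:2 ratio of NaCl to HCl, so n(HCl) = 3268 mol.
In step 2 the HCl:Cl2 ratio is 4:1, so n(Cl2) = 817.1 mol.
Mass of Cl2 = 817.1 × 70.90 = 57930 g = 57.9 kg.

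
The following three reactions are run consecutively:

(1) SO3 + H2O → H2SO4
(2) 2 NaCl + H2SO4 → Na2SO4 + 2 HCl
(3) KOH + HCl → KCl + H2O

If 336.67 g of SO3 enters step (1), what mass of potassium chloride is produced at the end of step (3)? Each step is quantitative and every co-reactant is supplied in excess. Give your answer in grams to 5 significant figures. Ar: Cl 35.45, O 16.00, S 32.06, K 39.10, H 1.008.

627.00 g

M(SO3) = 32.06 + 3(16.00) = 80.06 g/mol.
M(KCl) = 39.10 + 35.45 = 74.55 g/mol.
n(SO3) = 336.67 / 80.06 = 4.20522 mol.
Reaction (1): SO3→H2SO4 ratio 1:1 ⇒ n(H2SO4) = 4.20522 mol.
Reaction (2): H2SO4→HCl ratio 1:2 ⇒ n(HCl) = 8.41044 mol.
Reaction (3): HCl→KCl ratio 1:1 ⇒ n(KCl) = 8.41044 mol.
Mass of KCl = 8.41044 × 74.55 = 626.998 g.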